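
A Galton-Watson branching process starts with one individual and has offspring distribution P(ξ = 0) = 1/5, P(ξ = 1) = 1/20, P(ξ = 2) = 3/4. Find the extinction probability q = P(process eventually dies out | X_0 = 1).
q = 4/15

The pgf is f(s) = 1/5 + 1/20·s + 3/4·s². The extinction probability q is the smallest fixed point of f in [0, 1]. Setting s = f(s):
  3/4·s² + (1/20 − 1)·s + 1/5 = 0
  3/4·s² − (1/5 + 3/4)·s + 1/5 = 0
which factors as (s − 1)·(3/4·s − 1/5) = 0, giving roots s = 1 and s = (1/5)/(3/4) = 4/15.
Mean offspring μ = 1/20 + 2·3/4 = 31/20 > 1 (supercritical), so q < 1. The extinction probability is the smaller root: q = (1/5)/(3/4) = 4/15.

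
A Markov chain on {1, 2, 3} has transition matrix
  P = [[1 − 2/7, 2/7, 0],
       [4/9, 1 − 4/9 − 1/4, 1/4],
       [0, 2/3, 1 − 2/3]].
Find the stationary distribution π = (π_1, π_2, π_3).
π = (112/211, 72/211, 27/211)

This is a birth-death chain on three states, which satisfies detailed balance: π_1 · P_{12} = π_2 · P_{21} and π_2 · P_{23} = π_3 · P_{32}.
From π_1 · 2/7 = π_2 · 4/9: π_2/π_1 = (2/7)/(4/9) = 9/14.
From π_2 · 1/4 = π_3 · 2/3: π_3/π_2 = (1/4)/(2/3) = 3/8.
Take π_1 proportional to 1; then unnormalized π = (1, 9/14, 27/112). Normalize by dividing by the sum 211/112:
  π = (112/211, 72/211, 27/211).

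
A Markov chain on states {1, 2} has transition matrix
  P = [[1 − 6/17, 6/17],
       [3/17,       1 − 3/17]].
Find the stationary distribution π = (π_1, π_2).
π_1 = 1/3, π_2 = 2/3

Solve πP = π with π_1 + π_2 = 1. From πP = π: π_1 · (1 − 6/17) + π_2 · 3/17 = π_1 ⇒ π_2 · 3/17 = π_1 · 6/17 ⇒ π_2/π_1 = (6/17)/(3/17) = 2. Together with π_1 + π_2 = 1:
  π_1 = (3/17)/(6/17 + 3/17) = (3/17)/(9/17) = 1/3,
  π_2 = (6/17)/(6/17 + 3/17) = (6/17)/(9/17) = 2/3.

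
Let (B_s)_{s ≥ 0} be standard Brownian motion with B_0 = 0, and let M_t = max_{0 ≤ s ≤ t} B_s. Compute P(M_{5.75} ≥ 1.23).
P(M_{5.75} ≥ 1.23) = 2·P(B_{5.75} ≥ 1.23) = 2(1 − Φ(1.23/√5.75)) ≈ 0.6080

By the reflection principle for Brownian motion, P(M_t ≥ a) = 2 · P(B_t ≥ a) for a ≥ 0. Since B_t ~ N(0, t), P(B_t ≥ 1.23) = 1 − Φ(1.23/√t) = 1 − Φ(1.23/√5.75) = 1 − Φ(0.5129). So
  P(M_{5.75} ≥ 1.23) = 2(1 − Φ(0.5129)) ≈ 0.6080.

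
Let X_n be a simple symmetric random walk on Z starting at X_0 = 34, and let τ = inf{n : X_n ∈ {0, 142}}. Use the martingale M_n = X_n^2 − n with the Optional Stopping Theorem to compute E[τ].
E[τ] = 3672

M_n = X_n^2 − n is a martingale (since E[X_{n+1}^2 | F_n] = X_n^2 + 1). By OST (τ has finite mean in a bounded region), E[M_τ] = E[M_0] = X_0^2 − 0 = 34^2 = 1156. Also E[M_τ] = E[X_τ^2] − E[τ]. The walk exits at 0 or 142, with P(hit 142 first) = 34/142, so E[X_τ^2] = 142^2 · 34/142 + 0 = 4828. Thus E[τ] = E[X_τ^2] − E[M_τ] = 4828 − 1156 = 3672 = 34(142 − 34) = 3672.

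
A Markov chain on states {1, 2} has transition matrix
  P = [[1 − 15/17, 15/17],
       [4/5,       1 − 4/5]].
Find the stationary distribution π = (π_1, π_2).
π_1 = 68/143, π_2 = 75/143

Solve πP = π with π_1 + π_2 = 1. From πP = π: π_1 · (1 − 15/17) + π_2 · 4/5 = π_1 ⇒ π_2 · 4/5 = π_1 · 15/17 ⇒ π_2/π_1 = (15/17)/(4/5) = 75/68. Together with π_1 + π_2 = 1:
  π_1 = (4/5)/(15/17 + 4/5) = (4/5)/(143/85) = 68/143,
  π_2 = (15/17)/(15/17 + 4/5) = (15/17)/(143/85) = 75/143.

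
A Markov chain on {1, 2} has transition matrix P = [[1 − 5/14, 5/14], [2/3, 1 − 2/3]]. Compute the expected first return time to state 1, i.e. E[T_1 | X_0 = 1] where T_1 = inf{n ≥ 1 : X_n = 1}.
E[T_1 | X_0 = 1] = 1/π_1 = 43/28

For an irreducible recurrent Markov chain with stationary distribution π, E[T_i | X_0 = i] = 1/π_i (Kac's formula). Here π_1 = (2/3)/(5/14 + 2/3) = (2/3)/(43/42) = 28/43, so E[T_1 | X_0 = 1] = 1/π_1 = (5/14 + 2/3)/(2/3) = (43/42)/(2/3) = 43/28.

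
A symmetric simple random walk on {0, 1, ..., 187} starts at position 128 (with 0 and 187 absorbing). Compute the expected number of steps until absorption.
E[τ | X_0 = 128] = 7552

Let v_k = E[τ | X_0 = k]. Boundary: v_0 = v_187 = 0. Recurrence: v_k = 1 + (v_{k-1} + v_{k+1})/2 for 1 ≤ k ≤ 186. The particular solution to v_k − (v_{k-1} + v_{k+1})/2 = 1 is v_k = −k^2. Adding homogeneous solution A + B k and matching boundaries gives v_k = k (187 − k). Substituting k = 128: v_128 = 128 · 59 = 7552.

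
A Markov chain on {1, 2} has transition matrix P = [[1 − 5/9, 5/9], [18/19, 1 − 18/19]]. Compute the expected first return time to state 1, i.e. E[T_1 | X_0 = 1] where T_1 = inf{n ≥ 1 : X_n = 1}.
E[T_1 | X_0 = 1] = 1/π_1 = 257/162

For an irreducible recurrent Markov chain with stationary distribution π, E[T_i | X_0 = i] = 1/π_i (Kac's formula). Here π_1 = (18/19)/(5/9 + 18/19) = (18/19)/(257/171) = 162/257, so E[T_1 | X_0 = 1] = 1/π_1 = (5/9 + 18/19)/(18/19) = (257/171)/(18/19) = 257/162.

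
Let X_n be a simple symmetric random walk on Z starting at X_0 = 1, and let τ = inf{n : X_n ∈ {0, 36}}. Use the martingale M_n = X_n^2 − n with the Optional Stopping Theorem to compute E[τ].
E[τ] = 35

M_n = X_n^2 − n is a martingale (since E[X_{n+1}^2 | F_n] = X_n^2 + 1). By OST (τ has finite mean in a bounded region), E[M_τ] = E[M_0] = X_0^2 − 0 = 1^2 = 1. Also E[M_τ] = E[X_τ^2] − E[τ]. The walk exits at 0 or 36, with P(hit 36 first) = 1/36, so E[X_τ^2] = 36^2 · 1/36 + 0 = 36. Thus E[τ] = E[X_τ^2] − E[M_τ] = 36 − 1 = 35 = 1(36 − 1) = 35.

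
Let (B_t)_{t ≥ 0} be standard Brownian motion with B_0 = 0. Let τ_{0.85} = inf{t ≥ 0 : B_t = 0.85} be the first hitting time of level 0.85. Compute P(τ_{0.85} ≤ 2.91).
P(τ_{0.85} ≤ 2.91) = 2(1 − Φ(0.85/√2.91)) = 2(1 − Φ(0.4983)) ≈ 0.6183

By the reflection principle for standard BM, P(τ_b ≤ t) = 2 · P(B_t ≥ b). Since B_t ~ N(0, t), P(B_t ≥ 0.85) = 1 − Φ(0.85/√t) = 1 − Φ(0.85/√2.91) = 1 − Φ(0.4983) ≈ 0.30914. Doubling: P(τ_{0.85} ≤ 2.91) ≈ 2 · 0.30914 = 0.61828 ≈ 0.6183.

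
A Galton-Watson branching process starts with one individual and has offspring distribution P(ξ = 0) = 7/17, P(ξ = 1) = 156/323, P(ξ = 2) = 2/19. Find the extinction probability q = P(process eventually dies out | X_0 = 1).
q = 1

Mean offspring μ = 0·7/17 + 1·156/323 + 2·2/19 = 224/323 ≤ 1. For μ ≤ 1 with offspring not concentrated at 1, the Galton-Watson process goes extinct almost surely, so q = 1.
(Algebraic check: The pgf is f(s) = 7/17 + 156/323·s + 2/19·s². The extinction probability q is the smallest fixed point of f in [0, 1]. Setting s = f(s):
  2/19·s² + (156/323 − 1)·s + 7/17 = 0
  2/19·s² − (7/17 + 2/19)·s + 7/17 = 0
which factors as (s − 1)·(2/19·s − 7/17) = 0, giving roots s = 1 and s = (7/17)/(2/19) = 133/34. Since 133/34 ≥ 1, the smallest root in [0, 1] is s = 1.)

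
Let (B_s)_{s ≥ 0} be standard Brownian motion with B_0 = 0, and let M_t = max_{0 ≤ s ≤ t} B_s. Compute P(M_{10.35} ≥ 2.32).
P(M_{10.35} ≥ 2.32) = 2·P(B_{10.35} ≥ 2.32) = 2(1 − Φ(2.32/√10.35)) ≈ 0.4708

By the reflection principle for Brownian motion, P(M_t ≥ a) = 2 · P(B_t ≥ a) for a ≥ 0. Since B_t ~ N(0, t), P(B_t ≥ 2.32) = 1 − Φ(2.32/√t) = 1 − Φ(2.32/√10.35) = 1 − Φ(0.7211). So
  P(M_{10.35} ≥ 2.32) = 2(1 − Φ(0.7211)) ≈ 0.4708.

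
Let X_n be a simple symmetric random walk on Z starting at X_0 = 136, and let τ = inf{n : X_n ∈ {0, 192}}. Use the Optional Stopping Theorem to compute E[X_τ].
E[X_τ] = 136

X_n is a martingale and τ is a bounded-mean stopping time (indeed τ is finite a.s. with bounded expectation since the walk is in a bounded region). By the OST, E[X_τ] = E[X_0] = 136. Equivalently: E[X_τ] = 192 · P(hit 192 first) + 0 · P(hit 0 first) = 192 · (136/192) = 136.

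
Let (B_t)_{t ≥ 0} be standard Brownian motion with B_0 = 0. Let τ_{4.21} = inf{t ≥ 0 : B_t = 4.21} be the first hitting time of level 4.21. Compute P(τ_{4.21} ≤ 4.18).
P(τ_{4.21} ≤ 4.18) = 2(1 − Φ(4.21/√4.18)) = 2(1 − Φ(2.0592)) ≈ 0.0395

By the reflection principle for standard BM, P(τ_b ≤ t) = 2 · P(B_t ≥ b). Since B_t ~ N(0, t), P(B_t ≥ 4.21) = 1 − Φ(4.21/√t) = 1 − Φ(4.21/√4.18) = 1 − Φ(2.0592) ≈ 0.01974. Doubling: P(τ_{4.21} ≤ 4.18) ≈ 2 · 0.01974 = 0.03948 ≈ 0.0395.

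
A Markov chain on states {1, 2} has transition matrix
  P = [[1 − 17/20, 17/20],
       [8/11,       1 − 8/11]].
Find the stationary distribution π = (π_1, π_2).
π_1 = 160/347, π_2 = 187/347

Solve πP = π with π_1 + π_2 = 1. From πP = π: π_1 · (1 − 17/20) + π_2 · 8/11 = π_1 ⇒ π_2 · 8/11 = π_1 · 17/20 ⇒ π_2/π_1 = (17/20)/(8/11) = 187/160. Together with π_1 + π_2 = 1:
  π_1 = (8/11)/(17/20 + 8/11) = (8/11)/(347/220) = 160/347,
  π_2 = (17/20)/(17/20 + 8/11) = (17/20)/(347/220) = 187/347.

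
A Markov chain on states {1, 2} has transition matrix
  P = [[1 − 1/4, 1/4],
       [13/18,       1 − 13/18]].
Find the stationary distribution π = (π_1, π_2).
π_1 = 26/35, π_2 = 9/35

Solve πP = π with π_1 + π_2 = 1. From πP = π: π_1 · (1 − 1/4) + π_2 · 13/18 = π_1 ⇒ π_2 · 13/18 = π_1 · 1/4 ⇒ π_2/π_1 = (1/4)/(13/18) = 9/26. Together with π_1 + π_2 = 1:
  π_1 = (13/18)/(1/4 + 13/18) = (13/18)/(35/36) = 26/35,
  π_2 = (1/4)/(1/4 + 13/18) = (1/4)/(35/36) = 9/35.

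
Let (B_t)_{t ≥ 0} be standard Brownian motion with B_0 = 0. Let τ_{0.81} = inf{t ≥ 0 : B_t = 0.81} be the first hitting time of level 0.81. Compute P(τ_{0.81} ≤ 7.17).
P(τ_{0.81} ≤ 7.17) = 2(1 − Φ(0.81/√7.17)) = 2(1 − Φ(0.3025)) ≈ 0.7623

By the reflection principle for standard BM, P(τ_b ≤ t) = 2 · P(B_t ≥ b). Since B_t ~ N(0, t), P(B_t ≥ 0.81) = 1 − Φ(0.81/√t) = 1 − Φ(0.81/√7.17) = 1 − Φ(0.3025) ≈ 0.38114. Doubling: P(τ_{0.81} ≤ 7.17) ≈ 2 · 0.38114 = 0.76228 ≈ 0.7623.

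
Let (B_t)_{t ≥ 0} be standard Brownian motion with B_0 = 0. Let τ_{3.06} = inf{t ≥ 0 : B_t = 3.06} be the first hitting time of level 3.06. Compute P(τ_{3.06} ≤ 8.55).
P(τ_{3.06} ≤ 8.55) = 2(1 − Φ(3.06/√8.55)) = 2(1 − Φ(1.0465)) ≈ 0.2953

By the reflection principle for standard BM, P(τ_b ≤ t) = 2 · P(B_t ≥ b). Since B_t ~ N(0, t), P(B_t ≥ 3.06) = 1 − Φ(3.06/√t) = 1 − Φ(3.06/√8.55) = 1 − Φ(1.0465) ≈ 0.14767. Doubling: P(τ_{3.06} ≤ 8.55) ≈ 2 · 0.14767 = 0.29534 ≈ 0.2953.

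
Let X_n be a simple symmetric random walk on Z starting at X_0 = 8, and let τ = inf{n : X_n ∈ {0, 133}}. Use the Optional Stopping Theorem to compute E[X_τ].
E[X_τ] = 8

X_n is a martingale and τ is a bounded-mean stopping time (indeed τ is finite a.s. with bounded expectation since the walk is in a bounded region). By the OST, E[X_τ] = E[X_0] = 8. Equivalently: E[X_τ] = 133 · P(hit 133 first) + 0 · P(hit 0 first) = 133 · (8/133) = 8.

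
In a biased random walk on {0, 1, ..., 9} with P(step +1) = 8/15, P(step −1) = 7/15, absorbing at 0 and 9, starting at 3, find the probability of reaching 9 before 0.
P(hit 9 before 0) = (1 − (7/8)^3) / (1 − (7/8)^9) = 262144/555409

Let u_k denote P(reach 9 before 0 | start at k). Boundary: u_0 = 0, u_9 = 1. Recurrence: u_k = 8/15·u_{k+1} + 7/15·u_{k-1} for 1 ≤ k ≤ 8. Try u_k = A + B·r^k with r = q/p = (7/15)/(8/15) = 7/8. Substitution satisfies the recurrence; boundary conditions give:
  u_k = (1 − r^k) / (1 − r^N) = (1 − (7/8)^3) / (1 − (7/8)^9) = 262144/555409.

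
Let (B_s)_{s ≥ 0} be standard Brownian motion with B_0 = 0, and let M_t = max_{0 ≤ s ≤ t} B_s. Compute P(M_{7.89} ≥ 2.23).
P(M_{7.89} ≥ 2.23) = 2·P(B_{7.89} ≥ 2.23) = 2(1 − Φ(2.23/√7.89)) ≈ 0.4273

By the reflection principle for Brownian motion, P(M_t ≥ a) = 2 · P(B_t ≥ a) for a ≥ 0. Since B_t ~ N(0, t), P(B_t ≥ 2.23) = 1 − Φ(2.23/√t) = 1 − Φ(2.23/√7.89) = 1 − Φ(0.7939). So
  P(M_{7.89} ≥ 2.23) = 2(1 − Φ(0.7939)) ≈ 0.4273.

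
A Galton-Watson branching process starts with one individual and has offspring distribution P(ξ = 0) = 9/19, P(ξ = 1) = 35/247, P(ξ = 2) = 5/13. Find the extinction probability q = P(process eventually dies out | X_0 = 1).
q = 1

Mean offspring μ = 0·9/19 + 1·35/247 + 2·5/13 = 225/247 ≤ 1. For μ ≤ 1 with offspring not concentrated at 1, the Galton-Watson process goes extinct almost surely, so q = 1.
(Algebraic check: The pgf is f(s) = 9/19 + 35/247·s + 5/13·s². The extinction probability q is the smallest fixed point of f in [0, 1]. Setting s = f(s):
  5/13·s² + (35/247 − 1)·s + 9/19 = 0
  5/13·s² − (9/19 + 5/13)·s + 9/19 = 0
which factors as (s − 1)·(5/13·s − 9/19) = 0, giving roots s = 1 and s = (9/19)/(5/13) = 117/95. Since 117/95 ≥ 1, the smallest root in [0, 1] is s = 1.)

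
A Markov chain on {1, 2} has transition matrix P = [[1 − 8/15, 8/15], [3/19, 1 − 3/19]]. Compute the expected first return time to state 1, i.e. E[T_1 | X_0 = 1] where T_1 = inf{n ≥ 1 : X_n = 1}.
E[T_1 | X_0 = 1] = 1/π_1 = 197/45

For an irreducible recurrent Markov chain with stationary distribution π, E[T_i | X_0 = i] = 1/π_i (Kac's formula). Here π_1 = (3/19)/(8/15 + 3/19) = (3/19)/(197/285) = 45/197, so E[T_1 | X_0 = 1] = 1/π_1 = (8/15 + 3/19)/(3/19) = (197/285)/(3/19) = 197/45.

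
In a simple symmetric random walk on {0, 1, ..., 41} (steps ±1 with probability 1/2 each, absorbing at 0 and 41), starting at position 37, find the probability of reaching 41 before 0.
P(hit 41 before 0) = 37/41

Let u_k = P(hit 41 before 0 | start at k). Then u_0 = 0, u_41 = 1, and u_k = u_{k-1}/2 + u_{k+1}/2 for 1 ≤ k ≤ 40. This harmonic recurrence is solved by u_k = k/41, giving u_37 = 37/41.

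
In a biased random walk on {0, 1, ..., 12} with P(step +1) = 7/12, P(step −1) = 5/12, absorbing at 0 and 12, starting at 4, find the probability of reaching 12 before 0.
P(hit 12 before 0) = (1 − (5/7)^4) / (1 − (5/7)^12) = 5764801/7656051

Let u_k denote P(reach 12 before 0 | start at k). Boundary: u_0 = 0, u_12 = 1. Recurrence: u_k = 7/12·u_{k+1} + 5/12·u_{k-1} for 1 ≤ k ≤ 11. Try u_k = A + B·r^k with r = q/p = (5/12)/(7/12) = 5/7. Substitution satisfies the recurrence; boundary conditions give:
  u_k = (1 − r^k) / (1 − r^N) = (1 − (5/7)^4) / (1 − (5/7)^12) = 5764801/7656051.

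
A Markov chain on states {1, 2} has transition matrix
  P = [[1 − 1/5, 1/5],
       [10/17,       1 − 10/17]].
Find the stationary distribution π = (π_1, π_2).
π_1 = 50/67, π_2 = 17/67

Solve πP = π with π_1 + π_2 = 1. From πP = π: π_1 · (1 − 1/5) + π_2 · 10/17 = π_1 ⇒ π_2 · 10/17 = π_1 · 1/5 ⇒ π_2/π_1 = (1/5)/(10/17) = 17/50. Together with π_1 + π_2 = 1:
  π_1 = (10/17)/(1/5 + 10/17) = (10/17)/(67/85) = 50/67,
  π_2 = (1/5)/(1/5 + 10/17) = (1/5)/(67/85) = 17/67.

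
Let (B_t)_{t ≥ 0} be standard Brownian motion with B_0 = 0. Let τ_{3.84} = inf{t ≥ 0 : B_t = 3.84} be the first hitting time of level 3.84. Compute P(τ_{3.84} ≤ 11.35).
P(τ_{3.84} ≤ 11.35) = 2(1 − Φ(3.84/√11.35)) = 2(1 − Φ(1.1398)) ≈ 0.2544

By the reflection principle for standard BM, P(τ_b ≤ t) = 2 · P(B_t ≥ b). Since B_t ~ N(0, t), P(B_t ≥ 3.84) = 1 − Φ(3.84/√t) = 1 − Φ(3.84/√11.35) = 1 − Φ(1.1398) ≈ 0.12718. Doubling: P(τ_{3.84} ≤ 11.35) ≈ 2 · 0.12718 = 0.25436 ≈ 0.2544.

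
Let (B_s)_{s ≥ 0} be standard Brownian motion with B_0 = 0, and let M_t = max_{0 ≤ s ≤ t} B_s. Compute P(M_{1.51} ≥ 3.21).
P(M_{1.51} ≥ 3.21) = 2·P(B_{1.51} ≥ 3.21) = 2(1 − Φ(3.21/√1.51)) ≈ 0.0090

By the reflection principle for Brownian motion, P(M_t ≥ a) = 2 · P(B_t ≥ a) for a ≥ 0. Since B_t ~ N(0, t), P(B_t ≥ 3.21) = 1 − Φ(3.21/√t) = 1 − Φ(3.21/√1.51) = 1 − Φ(2.6123). So
  P(M_{1.51} ≥ 3.21) = 2(1 − Φ(2.6123)) ≈ 0.0090.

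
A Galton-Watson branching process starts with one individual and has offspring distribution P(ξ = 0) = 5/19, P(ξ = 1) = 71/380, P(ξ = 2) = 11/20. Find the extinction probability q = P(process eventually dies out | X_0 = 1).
q = 100/209

The pgf is f(s) = 5/19 + 71/380·s + 11/20·s². The extinction probability q is the smallest fixed point of f in [0, 1]. Setting s = f(s):
  11/20·s² + (71/380 − 1)·s + 5/19 = 0
  11/20·s² − (5/19 + 11/20)·s + 5/19 = 0
which factors as (s − 1)·(11/20·s − 5/19) = 0, giving roots s = 1 and s = (5/19)/(11/20) = 100/209.
Mean offspring μ = 71/380 + 2·11/20 = 489/380 > 1 (supercritical), so q < 1. The extinction probability is the smaller root: q = (5/19)/(11/20) = 100/209.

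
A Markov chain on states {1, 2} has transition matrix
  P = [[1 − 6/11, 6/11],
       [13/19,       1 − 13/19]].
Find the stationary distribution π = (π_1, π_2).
π_1 = 143/257, π_2 = 114/257

Solve πP = π with π_1 + π_2 = 1. From πP = π: π_1 · (1 − 6/11) + π_2 · 13/19 = π_1 ⇒ π_2 · 13/19 = π_1 · 6/11 ⇒ π_2/π_1 = (6/11)/(13/19) = 114/143. Together with π_1 + π_2 = 1:
  π_1 = (13/19)/(6/11 + 13/19) = (13/19)/(257/209) = 143/257,
  π_2 = (6/11)/(6/11 + 13/19) = (6/11)/(257/209) = 114/257.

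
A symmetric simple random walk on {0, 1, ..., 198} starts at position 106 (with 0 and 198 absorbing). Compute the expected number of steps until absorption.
E[τ | X_0 = 106] = 9752

Let v_k = E[τ | X_0 = k]. Boundary: v_0 = v_198 = 0. Recurrence: v_k = 1 + (v_{k-1} + v_{k+1})/2 for 1 ≤ k ≤ 197. The particular solution to v_k − (v_{k-1} + v_{k+1})/2 = 1 is v_k = −k^2. Adding homogeneous solution A + B k and matching boundaries gives v_k = k (198 − k). Substituting k = 106: v_106 = 106 · 92 = 9752.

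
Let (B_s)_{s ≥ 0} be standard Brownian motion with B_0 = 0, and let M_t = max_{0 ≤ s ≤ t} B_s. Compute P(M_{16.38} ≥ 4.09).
P(M_{16.38} ≥ 4.09) = 2·P(B_{16.38} ≥ 4.09) = 2(1 − Φ(4.09/√16.38)) ≈ 0.3122

By the reflection principle for Brownian motion, P(M_t ≥ a) = 2 · P(B_t ≥ a) for a ≥ 0. Since B_t ~ N(0, t), P(B_t ≥ 4.09) = 1 − Φ(4.09/√t) = 1 − Φ(4.09/√16.38) = 1 − Φ(1.0106). So
  P(M_{16.38} ≥ 4.09) = 2(1 − Φ(1.0106)) ≈ 0.3122.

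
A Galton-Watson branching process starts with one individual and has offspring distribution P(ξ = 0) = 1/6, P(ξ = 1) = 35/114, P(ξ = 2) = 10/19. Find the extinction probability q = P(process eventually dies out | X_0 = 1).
q = 19/60

The pgf is f(s) = 1/6 + 35/114·s + 10/19·s². The extinction probability q is the smallest fixed point of f in [0, 1]. Setting s = f(s):
  10/19·s² + (35/114 − 1)·s + 1/6 = 0
  10/19·s² − (1/6 + 10/19)·s + 1/6 = 0
which factors as (s − 1)·(10/19·s − 1/6) = 0, giving roots s = 1 and s = (1/6)/(10/19) = 19/60.
Mean offspring μ = 35/114 + 2·10/19 = 155/114 > 1 (supercritical), so q < 1. The extinction probability is the smaller root: q = (1/6)/(10/19) = 19/60.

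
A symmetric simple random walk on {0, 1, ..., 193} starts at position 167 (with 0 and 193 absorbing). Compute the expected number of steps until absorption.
E[τ | X_0 = 167] = 4342

Let v_k = E[τ | X_0 = k]. Boundary: v_0 = v_193 = 0. Recurrence: v_k = 1 + (v_{k-1} + v_{k+1})/2 for 1 ≤ k ≤ 192. The particular solution to v_k − (v_{k-1} + v_{k+1})/2 = 1 is v_k = −k^2. Adding homogeneous solution A + B k and matching boundaries gives v_k = k (193 − k). Substituting k = 167: v_167 = 167 · 26 = 4342.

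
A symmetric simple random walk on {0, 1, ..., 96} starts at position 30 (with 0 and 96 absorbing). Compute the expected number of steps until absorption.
E[τ | X_0 = 30] = 1980

Let v_k = E[τ | X_0 = k]. Boundary: v_0 = v_96 = 0. Recurrence: v_k = 1 + (v_{k-1} + v_{k+1})/2 for 1 ≤ k ≤ 95. The particular solution to v_k − (v_{k-1} + v_{k+1})/2 = 1 is v_k = −k^2. Adding homogeneous solution A + B k and matching boundaries gives v_k = k (96 − k). Substituting k = 30: v_30 = 30 · 66 = 1980.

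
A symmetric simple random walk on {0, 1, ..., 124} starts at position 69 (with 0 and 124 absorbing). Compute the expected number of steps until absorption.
E[τ | X_0 = 69] = 3795

Let v_k = E[τ | X_0 = k]. Boundary: v_0 = v_124 = 0. Recurrence: v_k = 1 + (v_{k-1} + v_{k+1})/2 for 1 ≤ k ≤ 123. The particular solution to v_k − (v_{k-1} + v_{k+1})/2 = 1 is v_k = −k^2. Adding homogeneous solution A + B k and matching boundaries gives v_k = k (124 − k). Substituting k = 69: v_69 = 69 · 55 = 3795.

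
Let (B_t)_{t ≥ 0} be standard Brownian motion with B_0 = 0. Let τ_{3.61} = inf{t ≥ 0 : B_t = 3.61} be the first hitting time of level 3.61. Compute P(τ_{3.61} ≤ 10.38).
P(τ_{3.61} ≤ 10.38) = 2(1 − Φ(3.61/√10.38)) = 2(1 − Φ(1.1205)) ≈ 0.2625

By the reflection principle for standard BM, P(τ_b ≤ t) = 2 · P(B_t ≥ b). Since B_t ~ N(0, t), P(B_t ≥ 3.61) = 1 − Φ(3.61/√t) = 1 − Φ(3.61/√10.38) = 1 − Φ(1.1205) ≈ 0.13125. Doubling: P(τ_{3.61} ≤ 10.38) ≈ 2 · 0.13125 = 0.26250 ≈ 0.2625.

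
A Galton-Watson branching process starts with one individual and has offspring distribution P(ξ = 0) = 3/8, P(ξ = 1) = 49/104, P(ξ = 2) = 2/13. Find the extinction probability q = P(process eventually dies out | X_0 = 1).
q = 1

Mean offspring μ = 0·3/8 + 1·49/104 + 2·2/13 = 81/104 ≤ 1. For μ ≤ 1 with offspring not concentrated at 1, the Galton-Watson process goes extinct almost surely, so q = 1.
(Algebraic check: The pgf is f(s) = 3/8 + 49/104·s + 2/13·s². The extinction probability q is the smallest fixed point of f in [0, 1]. Setting s = f(s):
  2/13·s² + (49/104 − 1)·s + 3/8 = 0
  2/13·s² − (3/8 + 2/13)·s + 3/8 = 0
which factors as (s − 1)·(2/13·s − 3/8) = 0, giving roots s = 1 and s = (3/8)/(2/13) = 39/16. Since 39/16 ≥ 1, the smallest root in [0, 1] is s = 1.)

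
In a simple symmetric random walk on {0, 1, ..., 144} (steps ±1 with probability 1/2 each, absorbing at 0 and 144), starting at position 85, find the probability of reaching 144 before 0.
P(hit 144 before 0) = 85/144

Let u_k = P(hit 144 before 0 | start at k). Then u_0 = 0, u_144 = 1, and u_k = u_{k-1}/2 + u_{k+1}/2 for 1 ≤ k ≤ 143. This harmonic recurrence is solved by u_k = k/144, giving u_85 = 85/144.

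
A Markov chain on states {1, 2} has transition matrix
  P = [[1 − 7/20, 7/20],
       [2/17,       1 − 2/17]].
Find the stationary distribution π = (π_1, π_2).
π_1 = 40/159, π_2 = 119/159

Solve πP = π with π_1 + π_2 = 1. From πP = π: π_1 · (1 − 7/20) + π_2 · 2/17 = π_1 ⇒ π_2 · 2/17 = π_1 · 7/20 ⇒ π_2/π_1 = (7/20)/(2/17) = 119/40. Together with π_1 + π_2 = 1:
  π_1 = (2/17)/(7/20 + 2/17) = (2/17)/(159/340) = 40/159,
  π_2 = (7/20)/(7/20 + 2/17) = (7/20)/(159/340) = 119/159.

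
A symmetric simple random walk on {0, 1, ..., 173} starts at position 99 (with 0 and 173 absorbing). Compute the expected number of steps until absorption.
E[τ | X_0 = 99] = 7326

Let v_k = E[τ | X_0 = k]. Boundary: v_0 = v_173 = 0. Recurrence: v_k = 1 + (v_{k-1} + v_{k+1})/2 for 1 ≤ k ≤ 172. The particular solution to v_k − (v_{k-1} + v_{k+1})/2 = 1 is v_k = −k^2. Adding homogeneous solution A + B k and matching boundaries gives v_k = k (173 − k). Substituting k = 99: v_99 = 99 · 74 = 7326.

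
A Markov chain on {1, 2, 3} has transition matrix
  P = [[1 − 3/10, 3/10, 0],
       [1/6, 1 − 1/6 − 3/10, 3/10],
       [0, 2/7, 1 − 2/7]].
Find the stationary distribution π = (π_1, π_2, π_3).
π = (100/469, 180/469, 27/67)

This is a birth-death chain on three states, which satisfies detailed balance: π_1 · P_{12} = π_2 · P_{21} and π_2 · P_{23} = π_3 · P_{32}.
From π_1 · 3/10 = π_2 · 1/6: π_2/π_1 = (3/10)/(1/6) = 9/5.
From π_2 · 3/10 = π_3 · 2/7: π_3/π_2 = (3/10)/(2/7) = 21/20.
Take π_1 proportional to 1; then unnormalized π = (1, 9/5, 189/100). Normalize by dividing by the sum 469/100:
  π = (100/469, 180/469, 27/67).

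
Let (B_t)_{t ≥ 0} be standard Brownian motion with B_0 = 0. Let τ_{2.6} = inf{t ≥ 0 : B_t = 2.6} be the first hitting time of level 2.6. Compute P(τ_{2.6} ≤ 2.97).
P(τ_{2.6} ≤ 2.97) = 2(1 − Φ(2.6/√2.97)) = 2(1 − Φ(1.5087)) ≈ 0.1314

By the reflection principle for standard BM, P(τ_b ≤ t) = 2 · P(B_t ≥ b). Since B_t ~ N(0, t), P(B_t ≥ 2.6) = 1 − Φ(2.6/√t) = 1 − Φ(2.6/√2.97) = 1 − Φ(1.5087) ≈ 0.06569. Doubling: P(τ_{2.6} ≤ 2.97) ≈ 2 · 0.06569 = 0.13138 ≈ 0.1314.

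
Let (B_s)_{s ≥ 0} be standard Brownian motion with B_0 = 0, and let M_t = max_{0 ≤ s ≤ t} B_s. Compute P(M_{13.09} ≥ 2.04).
P(M_{13.09} ≥ 2.04) = 2·P(B_{13.09} ≥ 2.04) = 2(1 − Φ(2.04/√13.09)) ≈ 0.5729

By the reflection principle for Brownian motion, P(M_t ≥ a) = 2 · P(B_t ≥ a) for a ≥ 0. Since B_t ~ N(0, t), P(B_t ≥ 2.04) = 1 − Φ(2.04/√t) = 1 − Φ(2.04/√13.09) = 1 − Φ(0.5638). So
  P(M_{13.09} ≥ 2.04) = 2(1 − Φ(0.5638)) ≈ 0.5729.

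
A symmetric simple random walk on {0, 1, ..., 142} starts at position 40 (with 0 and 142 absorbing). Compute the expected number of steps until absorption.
E[τ | X_0 = 40] = 4080

Let v_k = E[τ | X_0 = k]. Boundary: v_0 = v_142 = 0. Recurrence: v_k = 1 + (v_{k-1} + v_{k+1})/2 for 1 ≤ k ≤ 141. The particular solution to v_k − (v_{k-1} + v_{k+1})/2 = 1 is v_k = −k^2. Adding homogeneous solution A + B k and matching boundaries gives v_k = k (142 − k). Substituting k = 40: v_40 = 40 · 102 = 4080.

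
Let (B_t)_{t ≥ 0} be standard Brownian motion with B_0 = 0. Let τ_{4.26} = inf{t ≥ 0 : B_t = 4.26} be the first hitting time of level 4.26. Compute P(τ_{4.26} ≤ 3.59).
P(τ_{4.26} ≤ 3.59) = 2(1 − Φ(4.26/√3.59)) = 2(1 − Φ(2.2483)) ≈ 0.0246

By the reflection principle for standard BM, P(τ_b ≤ t) = 2 · P(B_t ≥ b). Since B_t ~ N(0, t), P(B_t ≥ 4.26) = 1 − Φ(4.26/√t) = 1 − Φ(4.26/√3.59) = 1 − Φ(2.2483) ≈ 0.01228. Doubling: P(τ_{4.26} ≤ 3.59) ≈ 2 · 0.01228 = 0.02456 ≈ 0.0246.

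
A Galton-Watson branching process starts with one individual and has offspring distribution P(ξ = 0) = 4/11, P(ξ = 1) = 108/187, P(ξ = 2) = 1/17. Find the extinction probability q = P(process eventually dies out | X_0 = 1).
q = 1

Mean offspring μ = 0·4/11 + 1·108/187 + 2·1/17 = 130/187 ≤ 1. For μ ≤ 1 with offspring not concentrated at 1, the Galton-Watson process goes extinct almost surely, so q = 1.
(Algebraic check: The pgf is f(s) = 4/11 + 108/187·s + 1/17·s². The extinction probability q is the smallest fixed point of f in [0, 1]. Setting s = f(s):
  1/17·s² + (108/187 − 1)·s + 4/11 = 0
  1/17·s² − (4/11 + 1/17)·s + 4/11 = 0
which factors as (s − 1)·(1/17·s − 4/11) = 0, giving roots s = 1 and s = (4/11)/(1/17) = 68/11. Since 68/11 ≥ 1, the smallest root in [0, 1] is s = 1.)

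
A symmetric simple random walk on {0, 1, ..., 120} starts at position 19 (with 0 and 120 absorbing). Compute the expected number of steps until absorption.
E[τ | X_0 = 19] = 1919

Let v_k = E[τ | X_0 = k]. Boundary: v_0 = v_120 = 0. Recurrence: v_k = 1 + (v_{k-1} + v_{k+1})/2 for 1 ≤ k ≤ 119. The particular solution to v_k − (v_{k-1} + v_{k+1})/2 = 1 is v_k = −k^2. Adding homogeneous solution A + B k and matching boundaries gives v_k = k (120 − k). Substituting k = 19: v_19 = 19 · 101 = 1919.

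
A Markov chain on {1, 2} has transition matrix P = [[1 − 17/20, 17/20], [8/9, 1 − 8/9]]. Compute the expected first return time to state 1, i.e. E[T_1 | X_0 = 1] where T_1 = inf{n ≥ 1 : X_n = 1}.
E[T_1 | X_0 = 1] = 1/π_1 = 313/160

For an irreducible recurrent Markov chain with stationary distribution π, E[T_i | X_0 = i] = 1/π_i (Kac's formula). Here π_1 = (8/9)/(17/20 + 8/9) = (8/9)/(313/180) = 160/313, so E[T_1 | X_0 = 1] = 1/π_1 = (17/20 + 8/9)/(8/9) = (313/180)/(8/9) = 313/160.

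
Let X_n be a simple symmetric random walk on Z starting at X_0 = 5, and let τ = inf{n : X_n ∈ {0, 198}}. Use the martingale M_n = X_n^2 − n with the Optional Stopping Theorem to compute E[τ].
E[τ] = 965

M_n = X_n^2 − n is a martingale (since E[X_{n+1}^2 | F_n] = X_n^2 + 1). By OST (τ has finite mean in a bounded region), E[M_τ] = E[M_0] = X_0^2 − 0 = 5^2 = 25. Also E[M_τ] = E[X_τ^2] − E[τ]. The walk exits at 0 or 198, with P(hit 198 first) = 5/198, so E[X_τ^2] = 198^2 · 5/198 + 0 = 990. Thus E[τ] = E[X_τ^2] − E[M_τ] = 990 − 25 = 965 = 5(198 − 5) = 965.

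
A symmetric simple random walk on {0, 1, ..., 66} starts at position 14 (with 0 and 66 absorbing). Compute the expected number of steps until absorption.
E[τ | X_0 = 14] = 728

Let v_k = E[τ | X_0 = k]. Boundary: v_0 = v_66 = 0. Recurrence: v_k = 1 + (v_{k-1} + v_{k+1})/2 for 1 ≤ k ≤ 65. The particular solution to v_k − (v_{k-1} + v_{k+1})/2 = 1 is v_k = −k^2. Adding homogeneous solution A + B k and matching boundaries gives v_k = k (66 − k). Substituting k = 14: v_14 = 14 · 52 = 728.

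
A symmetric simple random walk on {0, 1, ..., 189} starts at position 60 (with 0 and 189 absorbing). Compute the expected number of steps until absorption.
E[τ | X_0 = 60] = 7740

Let v_k = E[τ | X_0 = k]. Boundary: v_0 = v_189 = 0. Recurrence: v_k = 1 + (v_{k-1} + v_{k+1})/2 for 1 ≤ k ≤ 188. The particular solution to v_k − (v_{k-1} + v_{k+1})/2 = 1 is v_k = −k^2. Adding homogeneous solution A + B k and matching boundaries gives v_k = k (189 − k). Substituting k = 60: v_60 = 60 · 129 = 7740.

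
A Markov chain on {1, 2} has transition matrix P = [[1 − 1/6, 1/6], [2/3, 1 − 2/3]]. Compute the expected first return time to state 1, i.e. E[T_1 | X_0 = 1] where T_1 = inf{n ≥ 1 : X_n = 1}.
E[T_1 | X_0 = 1] = 1/π_1 = 5/4

For an irreducible recurrent Markov chain with stationary distribution π, E[T_i | X_0 = i] = 1/π_i (Kac's formula). Here π_1 = (2/3)/(1/6 + 2/3) = (2/3)/(5/6) = 4/5, so E[T_1 | X_0 = 1] = 1/π_1 = (1/6 + 2/3)/(2/3) = (5/6)/(2/3) = 5/4.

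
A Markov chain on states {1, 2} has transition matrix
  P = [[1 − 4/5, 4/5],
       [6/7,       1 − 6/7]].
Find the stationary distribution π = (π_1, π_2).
π_1 = 15/29, π_2 = 14/29

Solve πP = π with π_1 + π_2 = 1. From πP = π: π_1 · (1 − 4/5) + π_2 · 6/7 = π_1 ⇒ π_2 · 6/7 = π_1 · 4/5 ⇒ π_2/π_1 = (4/5)/(6/7) = 14/15. Together with π_1 + π_2 = 1:
  π_1 = (6/7)/(4/5 + 6/7) = (6/7)/(58/35) = 15/29,
  π_2 = (4/5)/(4/5 + 6/7) = (4/5)/(58/35) = 14/29.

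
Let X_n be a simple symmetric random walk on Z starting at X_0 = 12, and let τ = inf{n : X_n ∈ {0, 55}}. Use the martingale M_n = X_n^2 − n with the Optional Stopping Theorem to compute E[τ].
E[τ] = 516

M_n = X_n^2 − n is a martingale (since E[X_{n+1}^2 | F_n] = X_n^2 + 1). By OST (τ has finite mean in a bounded region), E[M_τ] = E[M_0] = X_0^2 − 0 = 12^2 = 144. Also E[M_τ] = E[X_τ^2] − E[τ]. The walk exits at 0 or 55, with P(hit 55 first) = 12/55, so E[X_τ^2] = 55^2 · 12/55 + 0 = 660. Thus E[τ] = E[X_τ^2] − E[M_τ] = 660 − 144 = 516 = 12(55 − 12) = 516.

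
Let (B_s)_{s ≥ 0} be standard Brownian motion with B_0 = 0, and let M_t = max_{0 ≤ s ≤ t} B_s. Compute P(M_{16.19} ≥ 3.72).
P(M_{16.19} ≥ 3.72) = 2·P(B_{16.19} ≥ 3.72) = 2(1 − Φ(3.72/√16.19)) ≈ 0.3552

By the reflection principle for Brownian motion, P(M_t ≥ a) = 2 · P(B_t ≥ a) for a ≥ 0. Since B_t ~ N(0, t), P(B_t ≥ 3.72) = 1 − Φ(3.72/√t) = 1 − Φ(3.72/√16.19) = 1 − Φ(0.9245). So
  P(M_{16.19} ≥ 3.72) = 2(1 − Φ(0.9245)) ≈ 0.3552.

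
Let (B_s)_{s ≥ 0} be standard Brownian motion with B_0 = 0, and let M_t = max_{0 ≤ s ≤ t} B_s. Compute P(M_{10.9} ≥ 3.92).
P(M_{10.9} ≥ 3.92) = 2·P(B_{10.9} ≥ 3.92) = 2(1 − Φ(3.92/√10.9)) ≈ 0.2351

By the reflection principle for Brownian motion, P(M_t ≥ a) = 2 · P(B_t ≥ a) for a ≥ 0. Since B_t ~ N(0, t), P(B_t ≥ 3.92) = 1 − Φ(3.92/√t) = 1 − Φ(3.92/√10.9) = 1 − Φ(1.1873). So
  P(M_{10.9} ≥ 3.92) = 2(1 − Φ(1.1873)) ≈ 0.2351.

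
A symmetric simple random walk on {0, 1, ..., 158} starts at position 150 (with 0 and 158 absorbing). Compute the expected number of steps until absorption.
E[τ | X_0 = 150] = 1200

Let v_k = E[τ | X_0 = k]. Boundary: v_0 = v_158 = 0. Recurrence: v_k = 1 + (v_{k-1} + v_{k+1})/2 for 1 ≤ k ≤ 157. The particular solution to v_k − (v_{k-1} + v_{k+1})/2 = 1 is v_k = −k^2. Adding homogeneous solution A + B k and matching boundaries gives v_k = k (158 − k). Substituting k = 150: v_150 = 150 · 8 = 1200.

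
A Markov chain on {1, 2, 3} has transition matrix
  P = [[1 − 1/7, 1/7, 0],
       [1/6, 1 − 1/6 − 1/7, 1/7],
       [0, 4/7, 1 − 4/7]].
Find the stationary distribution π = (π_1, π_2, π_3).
π = (14/29, 12/29, 3/29)

This is a birth-death chain on three states, which satisfies detailed balance: π_1 · P_{12} = π_2 · P_{21} and π_2 · P_{23} = π_3 · P_{32}.
From π_1 · 1/7 = π_2 · 1/6: π_2/π_1 = (1/7)/(1/6) = 6/7.
From π_2 · 1/7 = π_3 · 4/7: π_3/π_2 = (1/7)/(4/7) = 1/4.
Take π_1 proportional to 1; then unnormalized π = (1, 6/7, 3/14). Normalize by dividing by the sum 29/14:
  π = (14/29, 12/29, 3/29).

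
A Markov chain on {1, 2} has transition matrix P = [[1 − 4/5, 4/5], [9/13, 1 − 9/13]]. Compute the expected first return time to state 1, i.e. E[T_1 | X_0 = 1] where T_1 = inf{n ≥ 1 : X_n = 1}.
E[T_1 | X_0 = 1] = 1/π_1 = 97/45

For an irreducible recurrent Markov chain with stationary distribution π, E[T_i | X_0 = i] = 1/π_i (Kac's formula). Here π_1 = (9/13)/(4/5 + 9/13) = (9/13)/(97/65) = 45/97, so E[T_1 | X_0 = 1] = 1/π_1 = (4/5 + 9/13)/(9/13) = (97/65)/(9/13) = 97/45.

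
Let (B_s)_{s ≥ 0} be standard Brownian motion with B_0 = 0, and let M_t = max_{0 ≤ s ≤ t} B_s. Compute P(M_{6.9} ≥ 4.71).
P(M_{6.9} ≥ 4.71) = 2·P(B_{6.9} ≥ 4.71) = 2(1 − Φ(4.71/√6.9)) ≈ 0.0730

By the reflection principle for Brownian motion, P(M_t ≥ a) = 2 · P(B_t ≥ a) for a ≥ 0. Since B_t ~ N(0, t), P(B_t ≥ 4.71) = 1 − Φ(4.71/√t) = 1 − Φ(4.71/√6.9) = 1 − Φ(1.7931). So
  P(M_{6.9} ≥ 4.71) = 2(1 − Φ(1.7931)) ≈ 0.0730.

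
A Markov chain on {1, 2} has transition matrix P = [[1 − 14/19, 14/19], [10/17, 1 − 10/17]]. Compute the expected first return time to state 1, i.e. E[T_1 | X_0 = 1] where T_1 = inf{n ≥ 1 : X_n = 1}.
E[T_1 | X_0 = 1] = 1/π_1 = 214/95

For an irreducible recurrent Markov chain with stationary distribution π, E[T_i | X_0 = i] = 1/π_i (Kac's formula). Here π_1 = (10/17)/(14/19 + 10/17) = (10/17)/(428/323) = 95/214, so E[T_1 | X_0 = 1] = 1/π_1 = (14/19 + 10/17)/(10/17) = (428/323)/(10/17) = 214/95.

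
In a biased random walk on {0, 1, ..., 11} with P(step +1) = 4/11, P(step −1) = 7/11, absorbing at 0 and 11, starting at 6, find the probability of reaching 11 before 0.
P(hit 11 before 0) = (1 − (7/4)^6) / (1 − (7/4)^11) = 38759424/657710813

Let u_k denote P(reach 11 before 0 | start at k). Boundary: u_0 = 0, u_11 = 1. Recurrence: u_k = 4/11·u_{k+1} + 7/11·u_{k-1} for 1 ≤ k ≤ 10. Try u_k = A + B·r^k with r = q/p = (7/11)/(4/11) = 7/4. Substitution satisfies the recurrence; boundary conditions give:
  u_k = (1 − r^k) / (1 − r^N) = (1 − (7/4)^6) / (1 − (7/4)^11) = 38759424/657710813.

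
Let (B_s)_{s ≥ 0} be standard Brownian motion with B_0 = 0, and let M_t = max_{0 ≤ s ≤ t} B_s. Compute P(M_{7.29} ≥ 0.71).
P(M_{7.29} ≥ 0.71) = 2·P(B_{7.29} ≥ 0.71) = 2(1 − Φ(0.71/√7.29)) ≈ 0.7926

By the reflection principle for Brownian motion, P(M_t ≥ a) = 2 · P(B_t ≥ a) for a ≥ 0. Since B_t ~ N(0, t), P(B_t ≥ 0.71) = 1 − Φ(0.71/√t) = 1 − Φ(0.71/√7.29) = 1 − Φ(0.2630). So
  P(M_{7.29} ≥ 0.71) = 2(1 − Φ(0.2630)) ≈ 0.7926.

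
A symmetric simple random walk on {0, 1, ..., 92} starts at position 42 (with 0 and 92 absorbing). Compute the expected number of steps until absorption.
E[τ | X_0 = 42] = 2100

Let v_k = E[τ | X_0 = k]. Boundary: v_0 = v_92 = 0. Recurrence: v_k = 1 + (v_{k-1} + v_{k+1})/2 for 1 ≤ k ≤ 91. The particular solution to v_k − (v_{k-1} + v_{k+1})/2 = 1 is v_k = −k^2. Adding homogeneous solution A + B k and matching boundaries gives v_k = k (92 − k). Substituting k = 42: v_42 = 42 · 50 = 2100.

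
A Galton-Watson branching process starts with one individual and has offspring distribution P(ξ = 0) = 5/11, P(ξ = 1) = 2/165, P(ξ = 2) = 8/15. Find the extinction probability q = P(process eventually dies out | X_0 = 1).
q = 75/88

The pgf is f(s) = 5/11 + 2/165·s + 8/15·s². The extinction probability q is the smallest fixed point of f in [0, 1]. Setting s = f(s):
  8/15·s² + (2/165 − 1)·s + 5/11 = 0
  8/15·s² − (5/11 + 8/15)·s + 5/11 = 0
which factors as (s − 1)·(8/15·s − 5/11) = 0, giving roots s = 1 and s = (5/11)/(8/15) = 75/88.
Mean offspring μ = 2/165 + 2·8/15 = 178/165 > 1 (supercritical), so q < 1. The extinction probability is the smaller root: q = (5/11)/(8/15) = 75/88.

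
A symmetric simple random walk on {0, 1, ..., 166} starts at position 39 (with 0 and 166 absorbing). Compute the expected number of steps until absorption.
E[τ | X_0 = 39] = 4953

Let v_k = E[τ | X_0 = k]. Boundary: v_0 = v_166 = 0. Recurrence: v_k = 1 + (v_{k-1} + v_{k+1})/2 for 1 ≤ k ≤ 165. The particular solution to v_k − (v_{k-1} + v_{k+1})/2 = 1 is v_k = −k^2. Adding homogeneous solution A + B k and matching boundaries gives v_k = k (166 − k). Substituting k = 39: v_39 = 39 · 127 = 4953.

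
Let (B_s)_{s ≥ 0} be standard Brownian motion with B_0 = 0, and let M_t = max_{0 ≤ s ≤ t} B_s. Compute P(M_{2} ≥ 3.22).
P(M_{2} ≥ 3.22) = 2·P(B_{2} ≥ 3.22) = 2(1 − Φ(3.22/√2)) ≈ 0.0228

By the reflection principle for Brownian motion, P(M_t ≥ a) = 2 · P(B_t ≥ a) for a ≥ 0. Since B_t ~ N(0, t), P(B_t ≥ 3.22) = 1 − Φ(3.22/√t) = 1 − Φ(3.22/√2) = 1 − Φ(2.2769). So
  P(M_{2} ≥ 3.22) = 2(1 − Φ(2.2769)) ≈ 0.0228.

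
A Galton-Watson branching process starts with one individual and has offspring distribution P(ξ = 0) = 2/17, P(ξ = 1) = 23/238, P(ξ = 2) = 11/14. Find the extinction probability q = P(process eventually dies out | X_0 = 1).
q = 28/187

The pgf is f(s) = 2/17 + 23/238·s + 11/14·s². The extinction probability q is the smallest fixed point of f in [0, 1]. Setting s = f(s):
  11/14·s² + (23/238 − 1)·s + 2/17 = 0
  11/14·s² − (2/17 + 11/14)·s + 2/17 = 0
which factors as (s − 1)·(11/14·s − 2/17) = 0, giving roots s = 1 and s = (2/17)/(11/14) = 28/187.
Mean offspring μ = 23/238 + 2·11/14 = 397/238 > 1 (supercritical), so q < 1. The extinction probability is the smaller root: q = (2/17)/(11/14) = 28/187.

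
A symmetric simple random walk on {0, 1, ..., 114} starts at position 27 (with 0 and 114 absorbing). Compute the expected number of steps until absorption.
E[τ | X_0 = 27] = 2349

Let v_k = E[τ | X_0 = k]. Boundary: v_0 = v_114 = 0. Recurrence: v_k = 1 + (v_{k-1} + v_{k+1})/2 for 1 ≤ k ≤ 113. The particular solution to v_k − (v_{k-1} + v_{k+1})/2 = 1 is v_k = −k^2. Adding homogeneous solution A + B k and matching boundaries gives v_k = k (114 − k). Substituting k = 27: v_27 = 27 · 87 = 2349.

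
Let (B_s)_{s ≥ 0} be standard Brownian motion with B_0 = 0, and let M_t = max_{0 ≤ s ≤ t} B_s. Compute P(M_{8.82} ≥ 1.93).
P(M_{8.82} ≥ 1.93) = 2·P(B_{8.82} ≥ 1.93) = 2(1 − Φ(1.93/√8.82)) ≈ 0.5158

By the reflection principle for Brownian motion, P(M_t ≥ a) = 2 · P(B_t ≥ a) for a ≥ 0. Since B_t ~ N(0, t), P(B_t ≥ 1.93) = 1 − Φ(1.93/√t) = 1 − Φ(1.93/√8.82) = 1 − Φ(0.6499). So
  P(M_{8.82} ≥ 1.93) = 2(1 − Φ(0.6499)) ≈ 0.5158.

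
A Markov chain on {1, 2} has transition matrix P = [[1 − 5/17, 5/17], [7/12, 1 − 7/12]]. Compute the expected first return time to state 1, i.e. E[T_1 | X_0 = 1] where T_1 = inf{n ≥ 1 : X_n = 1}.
E[T_1 | X_0 = 1] = 1/π_1 = 179/119

For an irreducible recurrent Markov chain with stationary distribution π, E[T_i | X_0 = i] = 1/π_i (Kac's formula). Here π_1 = (7/12)/(5/17 + 7/12) = (7/12)/(179/204) = 119/179, so E[T_1 | X_0 = 1] = 1/π_1 = (5/17 + 7/12)/(7/12) = (179/204)/(7/12) = 179/119.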